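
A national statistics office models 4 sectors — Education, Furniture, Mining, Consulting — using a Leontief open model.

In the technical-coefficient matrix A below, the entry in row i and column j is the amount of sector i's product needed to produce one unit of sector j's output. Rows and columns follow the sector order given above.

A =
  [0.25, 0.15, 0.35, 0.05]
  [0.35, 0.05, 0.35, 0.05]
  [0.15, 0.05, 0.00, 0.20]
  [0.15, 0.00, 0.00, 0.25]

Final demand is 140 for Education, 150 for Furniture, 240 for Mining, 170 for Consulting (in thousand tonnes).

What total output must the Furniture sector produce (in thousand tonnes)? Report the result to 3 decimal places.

x_F = 508.543

I − A =
  [   0.75    -0.15    -0.35    -0.05]
  [  -0.35     0.95    -0.35    -0.05]
  [  -0.15    -0.05     1.00    -0.20]
  [  -0.15     0.00     0.00     0.75]
Compute the cofactors C_ij = (−1)^(i+j)·(3×3 minor ij) of I−A; the adjugate is their transpose:
adj(I−A) = Cᵀ =
  [ 0.699375   0.125625   0.288750   0.132000]
  [ 0.319875   0.505125   0.288750   0.132000]
  [ 0.148875   0.049125   0.486750   0.143000]
  [ 0.139875   0.025125   0.057750   0.583000]
det(I−A) = Σ_j (I−A)_1j·C_1j = (0.75)(0.699375) + (-0.15)(0.319875) + (-0.35)(0.148875) + (-0.05)(0.139875) = 0.41745
(I − A)⁻¹ = adj(I−A) / det(I−A) ≈
  [   1.6754     0.3009     0.6917     0.3162]
  [   0.7663     1.2100     0.6917     0.3162]
  [   0.3566     0.1177     1.1660     0.3426]
  [   0.3351     0.0602     0.1383     1.3966]
x = (I − A)⁻¹ d = adj(I−A)·d / det(I−A), with det(I−A) = 0.41745:
  x_E = (0.699375·140 + 0.125625·150 + 0.288750·240 + 0.132000·170) / 0.41745 = 208.49625 / 0.41745 ≈ 499.452
  x_F = (0.319875·140 + 0.505125·150 + 0.288750·240 + 0.132000·170) / 0.41745 = 212.29125 / 0.41745 ≈ 508.543
  x_M = (0.148875·140 + 0.049125·150 + 0.486750·240 + 0.143000·170) / 0.41745 = 169.34125 / 0.41745 ≈ 405.656
  x_C = (0.139875·140 + 0.025125·150 + 0.057750·240 + 0.583000·170) / 0.41745 = 136.32125 / 0.41745 ≈ 326.557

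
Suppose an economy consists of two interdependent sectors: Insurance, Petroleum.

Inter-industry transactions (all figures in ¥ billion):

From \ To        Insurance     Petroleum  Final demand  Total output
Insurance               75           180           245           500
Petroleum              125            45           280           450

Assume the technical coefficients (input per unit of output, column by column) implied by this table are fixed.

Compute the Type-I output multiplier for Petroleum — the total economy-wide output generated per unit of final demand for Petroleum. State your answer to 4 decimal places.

Technical coefficients a_ij = z_ij / X_j:
  a_II = 75/500 = 0.15, a_PI = 125/500 = 0.25
  a_IP = 180/450 = 0.40, a_PP = 45/450 = 0.10
I − A =
  [   0.85    -0.40]
  [  -0.25     0.90]
det(I−A) = (0.85)(0.90) − (-0.40)(-0.25) = 0.6650
adj(I−A) = [[0.90, 0.40], [0.25, 0.85]]
(I − A)⁻¹ = adj(I−A) / det(I−A) ≈
  [   1.35338     0.60150]
  [   0.37594     1.27820]
The output multiplier for sector j is the column-j sum of the Leontief inverse (I − A)⁻¹ = adj(I−A) / det(I−A).
Column P of adj(I−A): (0.40, 0.85); det(I−A) = 0.6650.
m_P = (0.40 + 0.85) / 0.6650 = 1.25 / 0.6650 ≈ 1.8797.

m_P = 1.8797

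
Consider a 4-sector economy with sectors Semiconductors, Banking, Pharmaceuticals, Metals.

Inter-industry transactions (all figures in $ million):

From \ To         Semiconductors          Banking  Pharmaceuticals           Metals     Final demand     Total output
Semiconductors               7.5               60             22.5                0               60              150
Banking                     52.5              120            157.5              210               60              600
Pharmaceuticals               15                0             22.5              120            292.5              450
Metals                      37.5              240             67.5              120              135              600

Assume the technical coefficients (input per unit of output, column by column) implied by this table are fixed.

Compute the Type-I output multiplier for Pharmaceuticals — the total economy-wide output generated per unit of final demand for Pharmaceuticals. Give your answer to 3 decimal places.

m_P = 3.076

Technical coefficients a_ij = z_ij / X_j:
  a_SS = 7.5/150 = 0.05, a_BS = 52.5/150 = 0.35, a_PS = 15/150 = 0.10, a_MS = 37.5/150 = 0.25
  a_SB = 60/600 = 0.10, a_BB = 120/600 = 0.20, a_PB = 0/600 = 0.00, a_MB = 240/600 = 0.40
  a_SP = 22.5/450 = 0.05, a_BP = 157.5/450 = 0.35, a_PP = 22.5/450 = 0.05, a_MP = 67.5/450 = 0.15
  a_SM = 0/600 = 0.00, a_BM = 210/600 = 0.35, a_PM = 120/600 = 0.20, a_MM = 120/600 = 0.20
I − A =
  [   0.95    -0.10    -0.05     0.00]
  [  -0.35     0.80    -0.35    -0.35]
  [  -0.10     0.00     0.95    -0.20]
  [  -0.25    -0.40    -0.15     0.80]
Compute the cofactors C_ij = (−1)^(i+j)·(3×3 minor ij) of I−A; the adjugate is their transpose:
adj(I−A) = Cᵀ =
  [ 0.423000   0.077000   0.058250   0.048250]
  [ 0.389375   0.687000   0.334250   0.384125]
  [ 0.118000   0.089000   0.438250   0.148500]
  [ 0.349000   0.384250   0.267500   0.681250]
det(I−A) = Σ_j (I−A)_1j·C_1j = (0.95)(0.423000) + (-0.10)(0.389375) + (-0.05)(0.118000) + (0.00)(0.349000) = 0.3570125
(I − A)⁻¹ = adj(I−A) / det(I−A) ≈
  [   1.1848     0.2157     0.1632     0.1351]
  [   1.0906     1.9243     0.9362     1.0759]
  [   0.3305     0.2493     1.2275     0.4160]
  [   0.9776     1.0763     0.7493     1.9082]
The output multiplier for sector j is the column-j sum of the Leontief inverse (I − A)⁻¹ = adj(I−A) / det(I−A).
Column P of adj(I−A): (0.058250, 0.334250, 0.438250, 0.267500); det(I−A) = 0.3570125.
m_P = (0.058250 + 0.334250 + 0.438250 + 0.267500) / 0.3570125 = 1.09825 / 0.3570125 ≈ 3.076.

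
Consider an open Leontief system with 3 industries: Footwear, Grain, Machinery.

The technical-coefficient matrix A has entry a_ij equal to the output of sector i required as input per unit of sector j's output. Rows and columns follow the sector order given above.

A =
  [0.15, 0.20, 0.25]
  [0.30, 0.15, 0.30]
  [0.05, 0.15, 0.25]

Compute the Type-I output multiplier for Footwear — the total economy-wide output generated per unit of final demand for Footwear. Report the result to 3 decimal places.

m_1 = 2.121

I − A =
  [   0.85    -0.20    -0.25]
  [  -0.30     0.85    -0.30]
  [  -0.05    -0.15     0.75]
Cofactors of I−A, C_ij = (−1)^(i+j)·(minor ij) (rows/columns in the sector order above):
  C_11 = (0.85)(0.75) − (-0.30)(-0.15) = 0.5925
  C_12 = −[(-0.30)(0.75) − (-0.30)(-0.05)] = 0.2400
  C_13 = (-0.30)(-0.15) − (0.85)(-0.05) = 0.0875
  C_21 = −[(-0.20)(0.75) − (-0.25)(-0.15)] = 0.1875
  C_22 = (0.85)(0.75) − (-0.25)(-0.05) = 0.6250
  C_23 = −[(0.85)(-0.15) − (-0.20)(-0.05)] = 0.1375
  C_31 = (-0.20)(-0.30) − (-0.25)(0.85) = 0.2725
  C_32 = −[(0.85)(-0.30) − (-0.25)(-0.30)] = 0.3300
  C_33 = (0.85)(0.85) − (-0.20)(-0.30) = 0.6625
det(I−A) = Σ_j (I−A)_1j·C_1j = (0.85)(0.5925) + (-0.20)(0.2400) + (-0.25)(0.0875) = 0.43375
adj(I−A) = Cᵀ =
  [ 0.5925   0.1875   0.2725]
  [ 0.2400   0.6250   0.3300]
  [ 0.0875   0.1375   0.6625]
(I − A)⁻¹ = adj(I−A) / det(I−A) ≈
  [   1.3660     0.4323     0.6282]
  [   0.5533     1.4409     0.7608]
  [   0.2017     0.3170     1.5274]
The output multiplier for sector j is the column-j sum of the Leontief inverse (I − A)⁻¹ = adj(I−A) / det(I−A).
Column 1 of adj(I−A): (0.5925, 0.2400, 0.0875); det(I−A) = 0.43375.
m_1 = (0.5925 + 0.2400 + 0.0875) / 0.43375 = 0.92 / 0.43375 ≈ 2.121.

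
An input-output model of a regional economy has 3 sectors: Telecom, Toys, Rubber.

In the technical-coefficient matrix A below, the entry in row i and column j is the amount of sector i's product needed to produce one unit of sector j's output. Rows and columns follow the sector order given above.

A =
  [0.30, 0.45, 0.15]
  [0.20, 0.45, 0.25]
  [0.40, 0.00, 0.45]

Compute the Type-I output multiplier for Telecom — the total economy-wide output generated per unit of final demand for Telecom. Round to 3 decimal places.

I − A =
  [   0.70    -0.45    -0.15]
  [  -0.20     0.55    -0.25]
  [  -0.40     0.00     0.55]
Cofactors of I−A, C_ij = (−1)^(i+j)·(minor ij) (rows/columns in the sector order above):
  C_11 = (0.55)(0.55) − (-0.25)(0.00) = 0.3025
  C_12 = −[(-0.20)(0.55) − (-0.25)(-0.40)] = 0.2100
  C_13 = (-0.20)(0.00) − (0.55)(-0.40) = 0.2200
  C_21 = −[(-0.45)(0.55) − (-0.15)(0.00)] = 0.2475
  C_22 = (0.70)(0.55) − (-0.15)(-0.40) = 0.3250
  C_23 = −[(0.70)(0.00) − (-0.45)(-0.40)] = 0.1800
  C_31 = (-0.45)(-0.25) − (-0.15)(0.55) = 0.1950
  C_32 = −[(0.70)(-0.25) − (-0.15)(-0.20)] = 0.2050
  C_33 = (0.70)(0.55) − (-0.45)(-0.20) = 0.2950
det(I−A) = Σ_j (I−A)_1j·C_1j = (0.70)(0.3025) + (-0.45)(0.2100) + (-0.15)(0.2200) = 0.08425
adj(I−A) = Cᵀ =
  [ 0.3025   0.2475   0.1950]
  [ 0.2100   0.3250   0.2050]
  [ 0.2200   0.1800   0.2950]
(I − A)⁻¹ = adj(I−A) / det(I−A) ≈
  [   3.5905     2.9377     2.3145]
  [   2.4926     3.8576     2.4332]
  [   2.6113     2.1365     3.5015]
The output multiplier for sector j is the column-j sum of the Leontief inverse (I − A)⁻¹ = adj(I−A) / det(I−A).
Column 1 of adj(I−A): (0.3025, 0.2100, 0.2200); det(I−A) = 0.08425.
m_1 = (0.3025 + 0.2100 + 0.2200) / 0.08425 = 0.7325 / 0.08425 ≈ 8.694.

m_1 = 8.694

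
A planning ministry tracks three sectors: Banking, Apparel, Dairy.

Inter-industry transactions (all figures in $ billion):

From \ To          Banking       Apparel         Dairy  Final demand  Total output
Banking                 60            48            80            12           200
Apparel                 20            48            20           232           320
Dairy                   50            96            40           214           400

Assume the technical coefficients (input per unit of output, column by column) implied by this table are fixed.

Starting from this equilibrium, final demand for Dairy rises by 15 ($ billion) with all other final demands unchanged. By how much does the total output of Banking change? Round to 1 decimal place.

Δx_1 = 5.8

Technical coefficients a_ij = z_ij / X_j:
  a_11 = 60/200 = 0.30, a_21 = 20/200 = 0.10, a_31 = 50/200 = 0.25
  a_12 = 48/320 = 0.15, a_22 = 48/320 = 0.15, a_32 = 96/320 = 0.30
  a_13 = 80/400 = 0.20, a_23 = 20/400 = 0.05, a_33 = 40/400 = 0.10
I − A =
  [   0.70    -0.15    -0.20]
  [  -0.10     0.85    -0.05]
  [  -0.25    -0.30     0.90]
Cofactors of I−A, C_ij = (−1)^(i+j)·(minor ij) (rows/columns in the sector order above):
  C_11 = (0.85)(0.90) − (-0.05)(-0.30) = 0.7500
  C_12 = −[(-0.10)(0.90) − (-0.05)(-0.25)] = 0.1025
  C_13 = (-0.10)(-0.30) − (0.85)(-0.25) = 0.2425
  C_21 = −[(-0.15)(0.90) − (-0.20)(-0.30)] = 0.1950
  C_22 = (0.70)(0.90) − (-0.20)(-0.25) = 0.5800
  C_23 = −[(0.70)(-0.30) − (-0.15)(-0.25)] = 0.2475
  C_31 = (-0.15)(-0.05) − (-0.20)(0.85) = 0.1775
  C_32 = −[(0.70)(-0.05) − (-0.20)(-0.10)] = 0.0550
  C_33 = (0.70)(0.85) − (-0.15)(-0.10) = 0.5800
det(I−A) = Σ_j (I−A)_1j·C_1j = (0.70)(0.7500) + (-0.15)(0.1025) + (-0.20)(0.2425) = 0.461125
adj(I−A) = Cᵀ =
  [ 0.7500   0.1950   0.1775]
  [ 0.1025   0.5800   0.0550]
  [ 0.2425   0.2475   0.5800]
(I − A)⁻¹ = adj(I−A) / det(I−A) ≈
  [   1.6265     0.4229     0.3849]
  [   0.2223     1.2578     0.1193]
  [   0.5259     0.5367     1.2578]
Δx = (I − A)⁻¹ Δd with Δd having +15 in the Dairy component and 0 elsewhere.
So Δx_1 = L_13 · (+15), where L_13 = adj(I−A)_13 / det(I−A) = 0.1775 / 0.461125.
Δx_1 = 0.1775 × (+15) / 0.461125 = 2.6625 / 0.461125 ≈ 5.8.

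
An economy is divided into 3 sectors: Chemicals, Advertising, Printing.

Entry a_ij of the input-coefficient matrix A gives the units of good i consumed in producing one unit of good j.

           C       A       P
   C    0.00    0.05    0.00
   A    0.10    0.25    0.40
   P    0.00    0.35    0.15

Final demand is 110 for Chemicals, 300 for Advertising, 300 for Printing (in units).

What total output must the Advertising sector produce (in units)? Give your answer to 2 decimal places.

I − A =
  [   1.00    -0.05     0.00]
  [  -0.10     0.75    -0.40]
  [   0.00    -0.35     0.85]
Cofactors of I−A, C_ij = (−1)^(i+j)·(minor ij) (rows/columns in the sector order above):
  C_11 = (0.75)(0.85) − (-0.40)(-0.35) = 0.4975
  C_12 = −[(-0.10)(0.85) − (-0.40)(0.00)] = 0.0850
  C_13 = (-0.10)(-0.35) − (0.75)(0.00) = 0.0350
  C_21 = −[(-0.05)(0.85) − (0.00)(-0.35)] = 0.0425
  C_22 = (1.00)(0.85) − (0.00)(0.00) = 0.8500
  C_23 = −[(1.00)(-0.35) − (-0.05)(0.00)] = 0.3500
  C_31 = (-0.05)(-0.40) − (0.00)(0.75) = 0.0200
  C_32 = −[(1.00)(-0.40) − (0.00)(-0.10)] = 0.4000
  C_33 = (1.00)(0.75) − (-0.05)(-0.10) = 0.7450
det(I−A) = Σ_j (I−A)_1j·C_1j = (1.00)(0.4975) + (-0.05)(0.0850) + (0.00)(0.0350) = 0.49325
adj(I−A) = Cᵀ =
  [ 0.4975   0.0425   0.0200]
  [ 0.0850   0.8500   0.4000]
  [ 0.0350   0.3500   0.7450]
(I − A)⁻¹ = adj(I−A) / det(I−A) ≈
  [   1.0086     0.0862     0.0405]
  [   0.1723     1.7233     0.8109]
  [   0.0710     0.7096     1.5104]
x = (I − A)⁻¹ d = adj(I−A)·d / det(I−A), with det(I−A) = 0.49325:
  x_C = (0.4975·110 + 0.0425·300 + 0.0200·300) / 0.49325 = 73.475 / 0.49325 ≈ 148.96
  x_A = (0.0850·110 + 0.8500·300 + 0.4000·300) / 0.49325 = 384.35 / 0.49325 ≈ 779.22
  x_P = (0.0350·110 + 0.3500·300 + 0.7450·300) / 0.49325 = 332.35 / 0.49325 ≈ 673.80

x_A = 779.22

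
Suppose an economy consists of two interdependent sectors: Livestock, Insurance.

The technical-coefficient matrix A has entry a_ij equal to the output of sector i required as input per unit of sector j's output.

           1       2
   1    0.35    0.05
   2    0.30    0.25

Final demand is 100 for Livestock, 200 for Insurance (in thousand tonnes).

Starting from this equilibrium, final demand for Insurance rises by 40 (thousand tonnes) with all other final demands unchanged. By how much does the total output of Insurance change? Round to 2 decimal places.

Δx_2 = 55.03

I − A =
  [   0.65    -0.05]
  [  -0.30     0.75]
det(I−A) = (0.65)(0.75) − (-0.05)(-0.30) = 0.4725
adj(I−A) = [[0.75, 0.05], [0.30, 0.65]]
(I − A)⁻¹ = adj(I−A) / det(I−A) ≈
  [   1.5873     0.1058]
  [   0.6349     1.3757]
Δx = (I − A)⁻¹ Δd with Δd having +40 in the Insurance component and 0 elsewhere.
So Δx_2 = L_22 · (+40), where L_22 = adj(I−A)_22 / det(I−A) = 0.65 / 0.4725.
Δx_2 = 0.65 × (+40) / 0.4725 = 26.00 / 0.4725 ≈ 55.03.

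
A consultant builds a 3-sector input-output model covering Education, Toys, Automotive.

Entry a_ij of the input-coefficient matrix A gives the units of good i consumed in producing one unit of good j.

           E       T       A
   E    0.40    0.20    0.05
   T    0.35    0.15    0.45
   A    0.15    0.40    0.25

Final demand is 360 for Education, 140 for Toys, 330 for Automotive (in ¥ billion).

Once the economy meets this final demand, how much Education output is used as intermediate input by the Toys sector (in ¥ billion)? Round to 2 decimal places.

I − A =
  [   0.60    -0.20    -0.05]
  [  -0.35     0.85    -0.45]
  [  -0.15    -0.40     0.75]
Cofactors of I−A, C_ij = (−1)^(i+j)·(minor ij) (rows/columns in the sector order above):
  C_11 = (0.85)(0.75) − (-0.45)(-0.40) = 0.4575
  C_12 = −[(-0.35)(0.75) − (-0.45)(-0.15)] = 0.3300
  C_13 = (-0.35)(-0.40) − (0.85)(-0.15) = 0.2675
  C_21 = −[(-0.20)(0.75) − (-0.05)(-0.40)] = 0.1700
  C_22 = (0.60)(0.75) − (-0.05)(-0.15) = 0.4425
  C_23 = −[(0.60)(-0.40) − (-0.20)(-0.15)] = 0.2700
  C_31 = (-0.20)(-0.45) − (-0.05)(0.85) = 0.1325
  C_32 = −[(0.60)(-0.45) − (-0.05)(-0.35)] = 0.2875
  C_33 = (0.60)(0.85) − (-0.20)(-0.35) = 0.4400
det(I−A) = Σ_j (I−A)_1j·C_1j = (0.60)(0.4575) + (-0.20)(0.3300) + (-0.05)(0.2675) = 0.195125
adj(I−A) = Cᵀ =
  [ 0.4575   0.1700   0.1325]
  [ 0.3300   0.4425   0.2875]
  [ 0.2675   0.2700   0.4400]
(I − A)⁻¹ = adj(I−A) / det(I−A) ≈
  [   2.3447     0.8712     0.6791]
  [   1.6912     2.2678     1.4734]
  [   1.3709     1.3837     2.2550]
First solve x = (I − A)⁻¹ d = adj(I−A)·d / det(I−A); in particular x_T = (0.3300·360 + 0.4425·140 + 0.2875·330) / 0.195125 = 275.625 / 0.195125 ≈ 1412.5561.
Intermediate flow from E to T: z_ET = a_ET · x_T = 0.20 × 275.625 / 0.195125 = 55.125 / 0.195125 ≈ 282.51.

z_ET = 282.51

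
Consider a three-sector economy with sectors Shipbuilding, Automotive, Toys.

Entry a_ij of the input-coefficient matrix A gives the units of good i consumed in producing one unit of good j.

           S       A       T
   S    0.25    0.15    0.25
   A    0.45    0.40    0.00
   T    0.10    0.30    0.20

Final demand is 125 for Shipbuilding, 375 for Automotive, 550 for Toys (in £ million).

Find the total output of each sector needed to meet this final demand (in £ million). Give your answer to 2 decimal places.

I − A =
  [   0.75    -0.15    -0.25]
  [  -0.45     0.60     0.00]
  [  -0.10    -0.30     0.80]
Cofactors of I−A, C_ij = (−1)^(i+j)·(minor ij) (rows/columns in the sector order above):
  C_11 = (0.60)(0.80) − (0.00)(-0.30) = 0.4800
  C_12 = −[(-0.45)(0.80) − (0.00)(-0.10)] = 0.3600
  C_13 = (-0.45)(-0.30) − (0.60)(-0.10) = 0.1950
  C_21 = −[(-0.15)(0.80) − (-0.25)(-0.30)] = 0.1950
  C_22 = (0.75)(0.80) − (-0.25)(-0.10) = 0.5750
  C_23 = −[(0.75)(-0.30) − (-0.15)(-0.10)] = 0.2400
  C_31 = (-0.15)(0.00) − (-0.25)(0.60) = 0.1500
  C_32 = −[(0.75)(0.00) − (-0.25)(-0.45)] = 0.1125
  C_33 = (0.75)(0.60) − (-0.15)(-0.45) = 0.3825
det(I−A) = Σ_j (I−A)_1j·C_1j = (0.75)(0.4800) + (-0.15)(0.3600) + (-0.25)(0.1950) = 0.25725
adj(I−A) = Cᵀ =
  [ 0.4800   0.1950   0.1500]
  [ 0.3600   0.5750   0.1125]
  [ 0.1950   0.2400   0.3825]
(I − A)⁻¹ = adj(I−A) / det(I−A) ≈
  [   1.8659     0.7580     0.5831]
  [   1.3994     2.2352     0.4373]
  [   0.7580     0.9329     1.4869]
x = (I − A)⁻¹ d = adj(I−A)·d / det(I−A), with det(I−A) = 0.25725:
  x_S = (0.4800·125 + 0.1950·375 + 0.1500·550) / 0.25725 = 215.625 / 0.25725 ≈ 838.19
  x_A = (0.3600·125 + 0.5750·375 + 0.1125·550) / 0.25725 = 322.50 / 0.25725 ≈ 1253.64
  x_T = (0.1950·125 + 0.2400·375 + 0.3825·550) / 0.25725 = 324.75 / 0.25725 ≈ 1262.39

x_S = 838.19, x_A = 1253.64, x_T = 1262.39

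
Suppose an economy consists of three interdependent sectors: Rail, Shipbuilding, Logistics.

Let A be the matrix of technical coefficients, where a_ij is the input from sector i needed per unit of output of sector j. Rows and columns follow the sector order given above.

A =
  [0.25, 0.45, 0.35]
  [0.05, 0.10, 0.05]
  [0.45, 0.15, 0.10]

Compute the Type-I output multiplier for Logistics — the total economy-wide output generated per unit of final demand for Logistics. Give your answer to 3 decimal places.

m_3 = 2.447

I − A =
  [   0.75    -0.45    -0.35]
  [  -0.05     0.90    -0.05]
  [  -0.45    -0.15     0.90]
Cofactors of I−A, C_ij = (−1)^(i+j)·(minor ij) (rows/columns in the sector order above):
  C_11 = (0.90)(0.90) − (-0.05)(-0.15) = 0.8025
  C_12 = −[(-0.05)(0.90) − (-0.05)(-0.45)] = 0.0675
  C_13 = (-0.05)(-0.15) − (0.90)(-0.45) = 0.4125
  C_21 = −[(-0.45)(0.90) − (-0.35)(-0.15)] = 0.4575
  C_22 = (0.75)(0.90) − (-0.35)(-0.45) = 0.5175
  C_23 = −[(0.75)(-0.15) − (-0.45)(-0.45)] = 0.3150
  C_31 = (-0.45)(-0.05) − (-0.35)(0.90) = 0.3375
  C_32 = −[(0.75)(-0.05) − (-0.35)(-0.05)] = 0.0550
  C_33 = (0.75)(0.90) − (-0.45)(-0.05) = 0.6525
det(I−A) = Σ_j (I−A)_1j·C_1j = (0.75)(0.8025) + (-0.45)(0.0675) + (-0.35)(0.4125) = 0.427125
adj(I−A) = Cᵀ =
  [ 0.8025   0.4575   0.3375]
  [ 0.0675   0.5175   0.0550]
  [ 0.4125   0.3150   0.6525]
(I − A)⁻¹ = adj(I−A) / det(I−A) ≈
  [   1.8788     1.0711     0.7902]
  [   0.1580     1.2116     0.1288]
  [   0.9658     0.7375     1.5277]
The output multiplier for sector j is the column-j sum of the Leontief inverse (I − A)⁻¹ = adj(I−A) / det(I−A).
Column 3 of adj(I−A): (0.3375, 0.0550, 0.6525); det(I−A) = 0.427125.
m_3 = (0.3375 + 0.0550 + 0.6525) / 0.427125 = 1.045 / 0.427125 ≈ 2.447.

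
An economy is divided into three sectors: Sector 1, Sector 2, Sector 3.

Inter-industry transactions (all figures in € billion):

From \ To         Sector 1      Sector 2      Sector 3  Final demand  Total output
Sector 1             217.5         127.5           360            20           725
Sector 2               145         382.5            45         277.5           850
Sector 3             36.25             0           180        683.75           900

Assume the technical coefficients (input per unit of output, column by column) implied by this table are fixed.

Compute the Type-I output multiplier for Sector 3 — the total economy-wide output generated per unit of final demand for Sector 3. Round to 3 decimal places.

m_3 = 2.558

Technical coefficients a_ij = z_ij / X_j:
  a_11 = 217.5/725 = 0.30, a_21 = 145/725 = 0.20, a_31 = 36.25/725 = 0.05
  a_12 = 127.5/850 = 0.15, a_22 = 382.5/850 = 0.45, a_32 = 0/850 = 0.00
  a_13 = 360/900 = 0.40, a_23 = 45/900 = 0.05, a_33 = 180/900 = 0.20
I − A =
  [   0.70    -0.15    -0.40]
  [  -0.20     0.55    -0.05]
  [  -0.05     0.00     0.80]
Cofactors of I−A, C_ij = (−1)^(i+j)·(minor ij) (rows/columns in the sector order above):
  C_11 = (0.55)(0.80) − (-0.05)(0.00) = 0.4400
  C_12 = −[(-0.20)(0.80) − (-0.05)(-0.05)] = 0.1625
  C_13 = (-0.20)(0.00) − (0.55)(-0.05) = 0.0275
  C_21 = −[(-0.15)(0.80) − (-0.40)(0.00)] = 0.1200
  C_22 = (0.70)(0.80) − (-0.40)(-0.05) = 0.5400
  C_23 = −[(0.70)(0.00) − (-0.15)(-0.05)] = 0.0075
  C_31 = (-0.15)(-0.05) − (-0.40)(0.55) = 0.2275
  C_32 = −[(0.70)(-0.05) − (-0.40)(-0.20)] = 0.1150
  C_33 = (0.70)(0.55) − (-0.15)(-0.20) = 0.3550
det(I−A) = Σ_j (I−A)_1j·C_1j = (0.70)(0.4400) + (-0.15)(0.1625) + (-0.40)(0.0275) = 0.272625
adj(I−A) = Cᵀ =
  [ 0.4400   0.1200   0.2275]
  [ 0.1625   0.5400   0.1150]
  [ 0.0275   0.0075   0.3550]
(I − A)⁻¹ = adj(I−A) / det(I−A) ≈
  [   1.6139     0.4402     0.8345]
  [   0.5961     1.9807     0.4218]
  [   0.1009     0.0275     1.3022]
The output multiplier for sector j is the column-j sum of the Leontief inverse (I − A)⁻¹ = adj(I−A) / det(I−A).
Column 3 of adj(I−A): (0.2275, 0.1150, 0.3550); det(I−A) = 0.272625.
m_3 = (0.2275 + 0.1150 + 0.3550) / 0.272625 = 0.6975 / 0.272625 ≈ 2.558.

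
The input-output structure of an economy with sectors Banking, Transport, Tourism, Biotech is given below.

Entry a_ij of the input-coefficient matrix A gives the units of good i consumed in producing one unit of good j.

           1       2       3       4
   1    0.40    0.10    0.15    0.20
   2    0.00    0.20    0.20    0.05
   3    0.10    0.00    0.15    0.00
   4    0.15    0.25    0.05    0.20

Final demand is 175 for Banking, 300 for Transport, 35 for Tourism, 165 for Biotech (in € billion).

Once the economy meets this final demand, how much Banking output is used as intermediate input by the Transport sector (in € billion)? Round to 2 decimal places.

z_12 = 42.91

I − A =
  [   0.60    -0.10    -0.15    -0.20]
  [   0.00     0.80    -0.20    -0.05]
  [  -0.10     0.00     0.85     0.00]
  [  -0.15    -0.25    -0.05     0.80]
Compute the cofactors C_ij = (−1)^(i+j)·(3×3 minor ij) of I−A; the adjugate is their transpose:
adj(I−A) = Cᵀ =
  [ 0.533375   0.110500   0.128375   0.140250]
  [ 0.022625   0.369500   0.092625   0.028750]
  [ 0.062750   0.013000   0.351750   0.016500]
  [ 0.111000   0.137000   0.075000   0.394000]
det(I−A) = Σ_j (I−A)_1j·C_1j = (0.60)(0.533375) + (-0.10)(0.022625) + (-0.15)(0.062750) + (-0.20)(0.111000) = 0.28615
(I − A)⁻¹ = adj(I−A) / det(I−A) ≈
  [   1.8640     0.3862     0.4486     0.4901]
  [   0.0791     1.2913     0.3237     0.1005]
  [   0.2193     0.0454     1.2293     0.0577]
  [   0.3879     0.4788     0.2621     1.3769]
First solve x = (I − A)⁻¹ d = adj(I−A)·d / det(I−A); in particular x_2 = (0.022625·175 + 0.369500·300 + 0.092625·35 + 0.028750·165) / 0.28615 = 122.795 / 0.28615 ≈ 429.1281.
Intermediate flow from 1 to 2: z_12 = a_12 · x_2 = 0.10 × 122.795 / 0.28615 = 12.2795 / 0.28615 ≈ 42.91.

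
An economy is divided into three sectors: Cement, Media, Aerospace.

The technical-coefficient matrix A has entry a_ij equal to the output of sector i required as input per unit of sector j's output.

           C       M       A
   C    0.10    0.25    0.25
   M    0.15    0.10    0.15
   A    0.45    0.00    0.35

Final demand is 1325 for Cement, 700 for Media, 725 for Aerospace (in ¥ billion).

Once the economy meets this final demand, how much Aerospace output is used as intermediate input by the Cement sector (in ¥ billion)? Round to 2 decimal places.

z_AC = 1264.67

I − A =
  [   0.90    -0.25    -0.25]
  [  -0.15     0.90    -0.15]
  [  -0.45     0.00     0.65]
Cofactors of I−A, C_ij = (−1)^(i+j)·(minor ij) (rows/columns in the sector order above):
  C_11 = (0.90)(0.65) − (-0.15)(0.00) = 0.5850
  C_12 = −[(-0.15)(0.65) − (-0.15)(-0.45)] = 0.1650
  C_13 = (-0.15)(0.00) − (0.90)(-0.45) = 0.4050
  C_21 = −[(-0.25)(0.65) − (-0.25)(0.00)] = 0.1625
  C_22 = (0.90)(0.65) − (-0.25)(-0.45) = 0.4725
  C_23 = −[(0.90)(0.00) − (-0.25)(-0.45)] = 0.1125
  C_31 = (-0.25)(-0.15) − (-0.25)(0.90) = 0.2625
  C_32 = −[(0.90)(-0.15) − (-0.25)(-0.15)] = 0.1725
  C_33 = (0.90)(0.90) − (-0.25)(-0.15) = 0.7725
det(I−A) = Σ_j (I−A)_1j·C_1j = (0.90)(0.5850) + (-0.25)(0.1650) + (-0.25)(0.4050) = 0.3840
adj(I−A) = Cᵀ =
  [ 0.5850   0.1625   0.2625]
  [ 0.1650   0.4725   0.1725]
  [ 0.4050   0.1125   0.7725]
(I − A)⁻¹ = adj(I−A) / det(I−A) ≈
  [   1.5234     0.4232     0.6836]
  [   0.4297     1.2305     0.4492]
  [   1.0547     0.2930     2.0117]
First solve x = (I − A)⁻¹ d = adj(I−A)·d / det(I−A); in particular x_C = (0.5850·1325 + 0.1625·700 + 0.2625·725) / 0.3840 = 1079.1875 / 0.3840 ≈ 2810.3841.
Intermediate flow from A to C: z_AC = a_AC · x_C = 0.45 × 1079.1875 / 0.3840 = 485.634375 / 0.3840 ≈ 1264.67.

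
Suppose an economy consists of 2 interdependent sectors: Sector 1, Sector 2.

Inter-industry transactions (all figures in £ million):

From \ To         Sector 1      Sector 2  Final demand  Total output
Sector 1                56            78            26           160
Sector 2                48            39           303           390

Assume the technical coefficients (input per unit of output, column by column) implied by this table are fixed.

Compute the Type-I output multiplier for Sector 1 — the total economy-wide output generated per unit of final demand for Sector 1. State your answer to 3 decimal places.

m_1 = 2.286

Technical coefficients a_ij = z_ij / X_j:
  a_11 = 56/160 = 0.35, a_21 = 48/160 = 0.30
  a_12 = 78/390 = 0.20, a_22 = 39/390 = 0.10
I − A =
  [   0.65    -0.20]
  [  -0.30     0.90]
det(I−A) = (0.65)(0.90) − (-0.20)(-0.30) = 0.5250
adj(I−A) = [[0.90, 0.20], [0.30, 0.65]]
(I − A)⁻¹ = adj(I−A) / det(I−A) ≈
  [   1.7143     0.3810]
  [   0.5714     1.2381]
The output multiplier for sector j is the column-j sum of the Leontief inverse (I − A)⁻¹ = adj(I−A) / det(I−A).
Column 1 of adj(I−A): (0.90, 0.30); det(I−A) = 0.5250.
m_1 = (0.90 + 0.30) / 0.5250 = 1.20 / 0.5250 ≈ 2.286.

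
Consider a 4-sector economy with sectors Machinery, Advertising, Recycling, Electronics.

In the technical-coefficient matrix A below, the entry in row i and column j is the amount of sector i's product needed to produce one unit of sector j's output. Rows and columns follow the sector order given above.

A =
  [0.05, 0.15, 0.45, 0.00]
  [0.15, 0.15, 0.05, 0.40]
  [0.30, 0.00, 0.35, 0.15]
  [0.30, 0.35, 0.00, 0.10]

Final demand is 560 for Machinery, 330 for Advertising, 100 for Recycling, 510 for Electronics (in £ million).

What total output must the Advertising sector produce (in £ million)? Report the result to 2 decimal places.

I − A =
  [   0.95    -0.15    -0.45     0.00]
  [  -0.15     0.85    -0.05    -0.40]
  [  -0.30     0.00     0.65    -0.15]
  [  -0.30    -0.35     0.00     0.90]
Compute the cofactors C_ij = (−1)^(i+j)·(3×3 minor ij) of I−A; the adjugate is their transpose:
adj(I−A) = Cᵀ =
  [ 0.403625   0.111375   0.288000   0.097500]
  [ 0.181500   0.414000   0.157500   0.210250]
  [ 0.233625   0.097125   0.555500   0.135750]
  [ 0.205125   0.198125   0.157250   0.393250]
det(I−A) = Σ_j (I−A)_1j·C_1j = (0.95)(0.403625) + (-0.15)(0.181500) + (-0.45)(0.233625) + (0.00)(0.205125) = 0.2510875
(I − A)⁻¹ = adj(I−A) / det(I−A) ≈
  [   1.6075     0.4436     1.1470     0.3883]
  [   0.7229     1.6488     0.6273     0.8374]
  [   0.9305     0.3868     2.2124     0.5406]
  [   0.8169     0.7891     0.6263     1.5662]
x = (I − A)⁻¹ d = adj(I−A)·d / det(I−A), with det(I−A) = 0.2510875:
  x_M = (0.403625·560 + 0.111375·330 + 0.288000·100 + 0.097500·510) / 0.2510875 = 341.30875 / 0.2510875 ≈ 1359.32
  x_A = (0.181500·560 + 0.414000·330 + 0.157500·100 + 0.210250·510) / 0.2510875 = 361.2375 / 0.2510875 ≈ 1438.69
  x_R = (0.233625·560 + 0.097125·330 + 0.555500·100 + 0.135750·510) / 0.2510875 = 287.66375 / 0.2510875 ≈ 1145.67
  x_E = (0.205125·560 + 0.198125·330 + 0.157250·100 + 0.393250·510) / 0.2510875 = 396.53375 / 0.2510875 ≈ 1579.27

x_A = 1438.69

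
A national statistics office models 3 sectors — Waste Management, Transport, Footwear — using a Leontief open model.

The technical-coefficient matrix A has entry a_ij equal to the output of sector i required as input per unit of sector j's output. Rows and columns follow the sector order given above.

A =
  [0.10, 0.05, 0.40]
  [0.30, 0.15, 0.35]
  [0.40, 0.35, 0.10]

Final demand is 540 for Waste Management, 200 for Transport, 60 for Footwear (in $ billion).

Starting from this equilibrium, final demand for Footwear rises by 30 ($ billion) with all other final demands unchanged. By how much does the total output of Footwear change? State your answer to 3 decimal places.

I − A =
  [   0.90    -0.05    -0.40]
  [  -0.30     0.85    -0.35]
  [  -0.40    -0.35     0.90]
Cofactors of I−A, C_ij = (−1)^(i+j)·(minor ij) (rows/columns in the sector order above):
  C_11 = (0.85)(0.90) − (-0.35)(-0.35) = 0.6425
  C_12 = −[(-0.30)(0.90) − (-0.35)(-0.40)] = 0.4100
  C_13 = (-0.30)(-0.35) − (0.85)(-0.40) = 0.4450
  C_21 = −[(-0.05)(0.90) − (-0.40)(-0.35)] = 0.1850
  C_22 = (0.90)(0.90) − (-0.40)(-0.40) = 0.6500
  C_23 = −[(0.90)(-0.35) − (-0.05)(-0.40)] = 0.3350
  C_31 = (-0.05)(-0.35) − (-0.40)(0.85) = 0.3575
  C_32 = −[(0.90)(-0.35) − (-0.40)(-0.30)] = 0.4350
  C_33 = (0.90)(0.85) − (-0.05)(-0.30) = 0.7500
det(I−A) = Σ_j (I−A)_1j·C_1j = (0.90)(0.6425) + (-0.05)(0.4100) + (-0.40)(0.4450) = 0.37975
adj(I−A) = Cᵀ =
  [ 0.6425   0.1850   0.3575]
  [ 0.4100   0.6500   0.4350]
  [ 0.4450   0.3350   0.7500]
(I − A)⁻¹ = adj(I−A) / det(I−A) ≈
  [   1.6919     0.4872     0.9414]
  [   1.0797     1.7117     1.1455]
  [   1.1718     0.8822     1.9750]
Δx = (I − A)⁻¹ Δd with Δd having +30 in the Footwear component and 0 elsewhere.
So Δx_3 = L_33 · (+30), where L_33 = adj(I−A)_33 / det(I−A) = 0.7500 / 0.37975.
Δx_3 = 0.7500 × (+30) / 0.37975 = 22.50 / 0.37975 ≈ 59.250.

Δx_3 = 59.250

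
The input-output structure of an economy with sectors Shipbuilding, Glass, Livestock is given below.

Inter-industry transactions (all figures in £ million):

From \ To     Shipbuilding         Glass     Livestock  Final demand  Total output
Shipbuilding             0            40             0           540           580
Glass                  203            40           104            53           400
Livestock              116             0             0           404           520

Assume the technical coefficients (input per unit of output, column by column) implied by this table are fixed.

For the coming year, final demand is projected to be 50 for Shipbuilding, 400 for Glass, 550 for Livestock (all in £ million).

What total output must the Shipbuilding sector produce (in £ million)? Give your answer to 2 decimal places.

x_1 = 111.50

Technical coefficients a_ij = z_ij / X_j:
  a_11 = 0/580 = 0.00, a_21 = 203/580 = 0.35, a_31 = 116/580 = 0.20
  a_12 = 40/400 = 0.10, a_22 = 40/400 = 0.10, a_32 = 0/400 = 0.00
  a_13 = 0/520 = 0.00, a_23 = 104/520 = 0.20, a_33 = 0/520 = 0.00
I − A =
  [   1.00    -0.10     0.00]
  [  -0.35     0.90    -0.20]
  [  -0.20     0.00     1.00]
Cofactors of I−A, C_ij = (−1)^(i+j)·(minor ij) (rows/columns in the sector order above):
  C_11 = (0.90)(1.00) − (-0.20)(0.00) = 0.9000
  C_12 = −[(-0.35)(1.00) − (-0.20)(-0.20)] = 0.3900
  C_13 = (-0.35)(0.00) − (0.90)(-0.20) = 0.1800
  C_21 = −[(-0.10)(1.00) − (0.00)(0.00)] = 0.1000
  C_22 = (1.00)(1.00) − (0.00)(-0.20) = 1.0000
  C_23 = −[(1.00)(0.00) − (-0.10)(-0.20)] = 0.0200
  C_31 = (-0.10)(-0.20) − (0.00)(0.90) = 0.0200
  C_32 = −[(1.00)(-0.20) − (0.00)(-0.35)] = 0.2000
  C_33 = (1.00)(0.90) − (-0.10)(-0.35) = 0.8650
det(I−A) = Σ_j (I−A)_1j·C_1j = (1.00)(0.9000) + (-0.10)(0.3900) + (0.00)(0.1800) = 0.8610
adj(I−A) = Cᵀ =
  [ 0.9000   0.1000   0.0200]
  [ 0.3900   1.0000   0.2000]
  [ 0.1800   0.0200   0.8650]
(I − A)⁻¹ = adj(I−A) / det(I−A) ≈
  [   1.0453     0.1161     0.0232]
  [   0.4530     1.1614     0.2323]
  [   0.2091     0.0232     1.0046]
x = (I − A)⁻¹ d = adj(I−A)·d / det(I−A), with det(I−A) = 0.8610:
  x_1 = (0.9000·50 + 0.1000·400 + 0.0200·550) / 0.8610 = 96.00 / 0.8610 ≈ 111.50
  x_2 = (0.3900·50 + 1.0000·400 + 0.2000·550) / 0.8610 = 529.50 / 0.8610 ≈ 614.98
  x_3 = (0.1800·50 + 0.0200·400 + 0.8650·550) / 0.8610 = 492.75 / 0.8610 ≈ 572.30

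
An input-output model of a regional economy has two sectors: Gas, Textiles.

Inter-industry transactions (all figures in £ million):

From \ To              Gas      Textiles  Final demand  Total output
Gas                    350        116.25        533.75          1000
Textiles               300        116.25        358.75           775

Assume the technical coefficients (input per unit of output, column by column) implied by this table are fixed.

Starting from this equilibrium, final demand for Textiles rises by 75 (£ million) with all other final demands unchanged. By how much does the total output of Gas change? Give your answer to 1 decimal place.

Technical coefficients a_ij = z_ij / X_j:
  a_11 = 350/1000 = 0.35, a_21 = 300/1000 = 0.30
  a_12 = 116.25/775 = 0.15, a_22 = 116.25/775 = 0.15
I − A =
  [   0.65    -0.15]
  [  -0.30     0.85]
det(I−A) = (0.65)(0.85) − (-0.15)(-0.30) = 0.5075
adj(I−A) = [[0.85, 0.15], [0.30, 0.65]]
(I − A)⁻¹ = adj(I−A) / det(I−A) ≈
  [   1.6749     0.2956]
  [   0.5911     1.2808]
Δx = (I − A)⁻¹ Δd with Δd having +75 in the Textiles component and 0 elsewhere.
So Δx_1 = L_12 · (+75), where L_12 = adj(I−A)_12 / det(I−A) = 0.15 / 0.5075.
Δx_1 = 0.15 × (+75) / 0.5075 = 11.25 / 0.5075 ≈ 22.2.

Δx_1 = 22.2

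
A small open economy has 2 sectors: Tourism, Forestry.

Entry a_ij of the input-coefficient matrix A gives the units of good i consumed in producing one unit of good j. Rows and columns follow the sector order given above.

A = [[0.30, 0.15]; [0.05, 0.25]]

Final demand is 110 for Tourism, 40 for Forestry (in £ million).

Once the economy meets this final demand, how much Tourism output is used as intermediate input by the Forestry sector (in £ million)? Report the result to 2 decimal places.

I − A =
  [   0.70    -0.15]
  [  -0.05     0.75]
det(I−A) = (0.70)(0.75) − (-0.15)(-0.05) = 0.5175
adj(I−A) = [[0.75, 0.15], [0.05, 0.70]]
(I − A)⁻¹ = adj(I−A) / det(I−A) ≈
  [   1.4493     0.2899]
  [   0.0966     1.3527]
First solve x = (I − A)⁻¹ d = adj(I−A)·d / det(I−A); in particular x_F = (0.05·110 + 0.70·40) / 0.5175 = 33.50 / 0.5175 ≈ 64.7343.
Intermediate flow from T to F: z_TF = a_TF · x_F = 0.15 × 33.50 / 0.5175 = 5.025 / 0.5175 ≈ 9.71.

z_TF = 9.71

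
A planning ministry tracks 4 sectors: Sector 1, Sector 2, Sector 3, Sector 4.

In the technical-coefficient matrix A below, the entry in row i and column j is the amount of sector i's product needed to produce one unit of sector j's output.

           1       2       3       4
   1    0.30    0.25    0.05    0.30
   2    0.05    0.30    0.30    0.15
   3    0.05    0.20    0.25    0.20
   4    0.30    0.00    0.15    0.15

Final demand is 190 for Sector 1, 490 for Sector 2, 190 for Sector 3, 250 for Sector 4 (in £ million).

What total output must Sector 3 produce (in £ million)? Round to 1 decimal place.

x_3 = 938.3

I − A =
  [   0.70    -0.25    -0.05    -0.30]
  [  -0.05     0.70    -0.30    -0.15]
  [  -0.05    -0.20     0.75    -0.20]
  [  -0.30     0.00    -0.15     0.85]
Compute the cofactors C_ij = (−1)^(i+j)·(3×3 minor ij) of I−A; the adjugate is their transpose:
adj(I−A) = Cᵀ =
  [ 0.369750   0.169375   0.130625   0.191125]
  [ 0.096000   0.350375   0.173875   0.136625]
  [ 0.089250   0.126625   0.331625   0.131875]
  [ 0.146250   0.082125   0.104625   0.310125]
det(I−A) = Σ_j (I−A)_1j·C_1j = (0.70)(0.369750) + (-0.25)(0.096000) + (-0.05)(0.089250) + (-0.30)(0.146250) = 0.1864875
(I − A)⁻¹ = adj(I−A) / det(I−A) ≈
  [   1.9827     0.9082     0.7004     1.0249]
  [   0.5148     1.8788     0.9324     0.7326]
  [   0.4786     0.6790     1.7783     0.7072]
  [   0.7842     0.4404     0.5610     1.6630]
x = (I − A)⁻¹ d = adj(I−A)·d / det(I−A), with det(I−A) = 0.1864875:
  x_1 = (0.369750·190 + 0.169375·490 + 0.130625·190 + 0.191125·250) / 0.1864875 = 225.84625 / 0.1864875 ≈ 1211.1
  x_2 = (0.096000·190 + 0.350375·490 + 0.173875·190 + 0.136625·250) / 0.1864875 = 257.11625 / 0.1864875 ≈ 1378.7
  x_3 = (0.089250·190 + 0.126625·490 + 0.331625·190 + 0.131875·250) / 0.1864875 = 174.98125 / 0.1864875 ≈ 938.3
  x_4 = (0.146250·190 + 0.082125·490 + 0.104625·190 + 0.310125·250) / 0.1864875 = 165.43875 / 0.1864875 ≈ 887.1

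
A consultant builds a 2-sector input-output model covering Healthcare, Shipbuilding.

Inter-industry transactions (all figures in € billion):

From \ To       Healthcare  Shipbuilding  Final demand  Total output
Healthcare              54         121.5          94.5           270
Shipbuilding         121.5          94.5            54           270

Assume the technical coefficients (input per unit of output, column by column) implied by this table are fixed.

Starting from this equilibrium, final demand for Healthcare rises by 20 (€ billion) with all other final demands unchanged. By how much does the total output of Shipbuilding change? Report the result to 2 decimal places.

Technical coefficients a_ij = z_ij / X_j:
  a_HH = 54/270 = 0.20, a_SH = 121.5/270 = 0.45
  a_HS = 121.5/270 = 0.45, a_SS = 94.5/270 = 0.35
I − A =
  [   0.80    -0.45]
  [  -0.45     0.65]
det(I−A) = (0.80)(0.65) − (-0.45)(-0.45) = 0.3175
adj(I−A) = [[0.65, 0.45], [0.45, 0.80]]
(I − A)⁻¹ = adj(I−A) / det(I−A) ≈
  [   2.0472     1.4173]
  [   1.4173     2.5197]
Δx = (I − A)⁻¹ Δd with Δd having +20 in the Healthcare component and 0 elsewhere.
So Δx_S = L_SH · (+20), where L_SH = adj(I−A)_SH / det(I−A) = 0.45 / 0.3175.
Δx_S = 0.45 × (+20) / 0.3175 = 9.00 / 0.3175 ≈ 28.35.

Δx_S = 28.35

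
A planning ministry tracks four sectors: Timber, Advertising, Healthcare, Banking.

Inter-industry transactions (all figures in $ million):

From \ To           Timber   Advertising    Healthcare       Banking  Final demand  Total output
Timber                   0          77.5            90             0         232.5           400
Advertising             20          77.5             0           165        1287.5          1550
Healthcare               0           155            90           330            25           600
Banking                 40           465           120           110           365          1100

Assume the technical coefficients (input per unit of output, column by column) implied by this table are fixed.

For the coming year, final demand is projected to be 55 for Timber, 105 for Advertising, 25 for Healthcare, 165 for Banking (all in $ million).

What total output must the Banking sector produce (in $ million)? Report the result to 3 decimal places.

x_B = 278.258

Technical coefficients a_ij = z_ij / X_j:
  a_TT = 0/400 = 0.00, a_AT = 20/400 = 0.05, a_HT = 0/400 = 0.00, a_BT = 40/400 = 0.10
  a_TA = 77.5/1550 = 0.05, a_AA = 77.5/1550 = 0.05, a_HA = 155/1550 = 0.10, a_BA = 465/1550 = 0.30
  a_TH = 90/600 = 0.15, a_AH = 0/600 = 0.00, a_HH = 90/600 = 0.15, a_BH = 120/600 = 0.20
  a_TB = 0/1100 = 0.00, a_AB = 165/1100 = 0.15, a_HB = 330/1100 = 0.30, a_BB = 110/1100 = 0.10
I − A =
  [   1.00    -0.05    -0.15     0.00]
  [  -0.05     0.95     0.00    -0.15]
  [   0.00    -0.10     0.85    -0.30]
  [  -0.10    -0.30    -0.20     0.90]
Compute the cofactors C_ij = (−1)^(i+j)·(3×3 minor ij) of I−A; the adjugate is their transpose:
adj(I−A) = Cᵀ =
  [ 0.628500   0.062250   0.123000   0.051375]
  [ 0.048000   0.700500   0.039000   0.129750]
  [ 0.039000   0.181500   0.807000   0.299250]
  [ 0.094500   0.280750   0.206000   0.804625]
det(I−A) = Σ_j (I−A)_1j·C_1j = (1.00)(0.628500) + (-0.05)(0.048000) + (-0.15)(0.039000) + (0.00)(0.094500) = 0.62025
(I − A)⁻¹ = adj(I−A) / det(I−A) ≈
  [   1.0133     0.1004     0.1983     0.0828]
  [   0.0774     1.1294     0.0629     0.2092]
  [   0.0629     0.2926     1.3011     0.4825]
  [   0.1524     0.4526     0.3321     1.2973]
x = (I − A)⁻¹ d = adj(I−A)·d / det(I−A), with det(I−A) = 0.62025:
  x_T = (0.628500·55 + 0.062250·105 + 0.123000·25 + 0.051375·165) / 0.62025 = 52.655625 / 0.62025 ≈ 84.894
  x_A = (0.048000·55 + 0.700500·105 + 0.039000·25 + 0.129750·165) / 0.62025 = 98.57625 / 0.62025 ≈ 158.930
  x_H = (0.039000·55 + 0.181500·105 + 0.807000·25 + 0.299250·165) / 0.62025 = 90.75375 / 0.62025 ≈ 146.318
  x_B = (0.094500·55 + 0.280750·105 + 0.206000·25 + 0.804625·165) / 0.62025 = 172.589375 / 0.62025 ≈ 278.258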